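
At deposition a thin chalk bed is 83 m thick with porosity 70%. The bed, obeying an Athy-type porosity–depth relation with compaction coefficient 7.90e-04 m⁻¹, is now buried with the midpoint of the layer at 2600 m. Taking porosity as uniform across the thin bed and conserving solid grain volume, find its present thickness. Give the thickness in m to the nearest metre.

27 m

Working in km (1 km = 1000 m; k in km⁻¹ = k in m⁻¹ × 1000):
Porosity at 2.6 km: n = 0.7·exp(−0.79×2.6) = 0.0898
Solid-volume conservation: h(1−n) = h₀(1−n₀) ⇒ h = h₀·(1−n₀)/(1−n)
h = 0.083 × (1 − 0.7)/(1 − 0.0898) = 0.083 × 0.3296 = 0.0274 km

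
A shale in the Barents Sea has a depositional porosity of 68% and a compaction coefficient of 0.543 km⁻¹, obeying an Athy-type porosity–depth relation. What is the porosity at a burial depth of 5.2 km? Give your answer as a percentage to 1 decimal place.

4.0%

φ = φ₀·exp(−β·d) = 0.68 × exp(−0.543 × 5.2) = 0.68 × exp(−2.824)
  = 0.68 × 0.0594 = 0.0404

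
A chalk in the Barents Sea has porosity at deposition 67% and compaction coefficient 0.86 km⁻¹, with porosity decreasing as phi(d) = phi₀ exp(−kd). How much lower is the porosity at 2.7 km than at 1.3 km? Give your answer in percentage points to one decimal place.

phi(1.3) = 0.67·e^(−0.86×1.3) = 0.2190
phi(2.7) = 0.67·e^(−0.86×2.7) = 0.0657
Δphi = 0.2190 − 0.0657 = 0.1533

15.3 percentage points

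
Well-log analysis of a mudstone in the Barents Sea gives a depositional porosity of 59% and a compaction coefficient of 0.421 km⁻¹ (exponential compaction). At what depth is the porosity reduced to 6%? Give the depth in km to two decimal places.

5.43 km

Invert Athy's law: d = ln(phi₀/phi) / β
d = ln(0.59/0.06) / 0.421 = ln(9.833) / 0.421 = 2.2858 / 0.421 = 5.429 km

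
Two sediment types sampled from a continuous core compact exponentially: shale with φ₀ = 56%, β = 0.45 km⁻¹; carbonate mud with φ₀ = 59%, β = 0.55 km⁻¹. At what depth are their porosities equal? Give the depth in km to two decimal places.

0.52 km

Set φ₀ₐ e^(−βₐZ) = φ₀ᵦ e^(−βᵦZ) ⇒ ln(φ₀ₐ/φ₀ᵦ) = (βₐ − βᵦ)·Z
Z = ln(0.56/0.59) / (0.45 − 0.55) = -0.0522 / -0.1 = 0.522 km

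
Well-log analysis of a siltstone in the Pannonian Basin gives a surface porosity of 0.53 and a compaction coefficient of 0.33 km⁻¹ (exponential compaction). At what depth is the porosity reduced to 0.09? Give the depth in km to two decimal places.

5.37 km

Invert Athy's law: z = ln(φ₀/φ) / k
z = ln(0.53/0.09) / 0.33 = ln(5.889) / 0.33 = 1.7731 / 0.33 = 5.373 km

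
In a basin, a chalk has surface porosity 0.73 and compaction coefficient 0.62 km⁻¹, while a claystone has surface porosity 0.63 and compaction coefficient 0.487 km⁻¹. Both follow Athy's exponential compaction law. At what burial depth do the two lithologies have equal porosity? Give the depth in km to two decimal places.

Set φ₀ₐ e^(−cₐZ) = φ₀ᵦ e^(−cᵦZ) ⇒ ln(φ₀ₐ/φ₀ᵦ) = (cₐ − cᵦ)·Z
Z = ln(0.73/0.63) / (0.62 − 0.487) = 0.1473 / 0.133 = 1.108 km

1.11 km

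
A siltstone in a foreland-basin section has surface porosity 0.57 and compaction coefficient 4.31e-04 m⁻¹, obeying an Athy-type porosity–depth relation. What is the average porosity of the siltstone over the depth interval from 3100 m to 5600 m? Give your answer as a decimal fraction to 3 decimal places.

0.092

Working in km (1 km = 1000 m; k in km⁻¹ = k in m⁻¹ × 1000):
⟨φ⟩ = (1/(Z₂−Z₁)) ∫ φ₀ e^(−kZ) dZ = φ₀·(e^(−k·Z₁) − e^(−k·Z₂)) / (k·(Z₂−Z₁))
e^(−0.431×3.1) = 0.2629; e^(−0.431×5.6) = 0.0895
⟨φ⟩ = 0.57 × (0.2629 − 0.0895) / (0.431 × 2.5) = 0.57 × 0.1609 = 0.0917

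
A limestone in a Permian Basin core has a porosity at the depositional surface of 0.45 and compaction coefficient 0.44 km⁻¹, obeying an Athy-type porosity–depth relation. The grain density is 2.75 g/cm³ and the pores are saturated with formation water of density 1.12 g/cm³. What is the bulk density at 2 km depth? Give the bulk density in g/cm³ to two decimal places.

Porosity at depth: n = 0.45·exp(−0.44×2) = 0.45×0.4148 = 0.1867
Bulk density: ρ_b = (1−n)ρ_g + n·ρ_f = 0.8133×2.75 + 0.1867×1.12
       = 2.237 + 0.209 = 2.446 g/cm³

2.45 g/cm³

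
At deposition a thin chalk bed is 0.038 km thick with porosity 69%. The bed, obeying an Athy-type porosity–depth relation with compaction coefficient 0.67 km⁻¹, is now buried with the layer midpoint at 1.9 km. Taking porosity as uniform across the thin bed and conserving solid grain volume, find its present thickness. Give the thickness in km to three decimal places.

Porosity at 1.9 km: n = 0.69·exp(−0.67×1.9) = 0.1932
Solid-volume conservation: h(1−n) = h₀(1−n₀) ⇒ h = h₀·(1−n₀)/(1−n)
h = 0.038 × (1 − 0.69)/(1 − 0.1932) = 0.038 × 0.3842 = 0.0146 km

0.015 km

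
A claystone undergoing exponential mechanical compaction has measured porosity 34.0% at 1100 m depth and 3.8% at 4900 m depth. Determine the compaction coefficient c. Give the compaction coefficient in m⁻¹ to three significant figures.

Working in km (1 km = 1000 m; c in km⁻¹ = c in m⁻¹ × 1000):
Athy: n(Z) = n₀ e^(−cZ) ⇒ n₁/n₂ = e^{c(Z₂−Z₁)} ⇒ c = ln(n₁/n₂)/(Z₂−Z₁)
c = ln(0.34/0.038) / (4.9 − 1.1) = ln(8.947) / 3.8 = 2.1914 / 3.8 = 0.5767 km⁻¹

0.000577 m⁻¹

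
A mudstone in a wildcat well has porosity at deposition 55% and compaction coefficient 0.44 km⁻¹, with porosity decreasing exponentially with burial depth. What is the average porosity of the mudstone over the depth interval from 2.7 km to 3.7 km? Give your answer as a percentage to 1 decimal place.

⟨phi⟩ = (1/(d₂−d₁)) ∫ phi₀ e^(−βd) dd = phi₀·(e^(−β·d₁) − e^(−β·d₂)) / (β·(d₂−d₁))
e^(−0.44×2.7) = 0.3048; e^(−0.44×3.7) = 0.1963
⟨phi⟩ = 0.55 × (0.3048 − 0.1963) / (0.44 × 1) = 0.55 × 0.2466 = 0.1356

13.6%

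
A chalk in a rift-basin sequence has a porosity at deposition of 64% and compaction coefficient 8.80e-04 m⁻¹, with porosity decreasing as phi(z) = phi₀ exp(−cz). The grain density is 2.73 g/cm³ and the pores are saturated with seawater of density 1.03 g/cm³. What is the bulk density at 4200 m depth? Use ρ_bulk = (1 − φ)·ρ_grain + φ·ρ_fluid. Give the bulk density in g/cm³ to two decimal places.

2.70 g/cm³

Working in km (1 km = 1000 m; c in km⁻¹ = c in m⁻¹ × 1000):
Porosity at depth: phi = 0.64·exp(−0.88×4.2) = 0.64×0.0248 = 0.0159
Bulk density: ρ_b = (1−phi)ρ_g + phi·ρ_f = 0.9841×2.73 + 0.0159×1.03
       = 2.687 + 0.016 = 2.703 g/cm³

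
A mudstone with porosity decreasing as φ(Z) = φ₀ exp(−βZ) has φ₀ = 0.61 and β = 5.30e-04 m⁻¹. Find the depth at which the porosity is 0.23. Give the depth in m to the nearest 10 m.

1840 m

Working in km (1 km = 1000 m; β in km⁻¹ = β in m⁻¹ × 1000):
Invert Athy's law: Z = ln(φ₀/φ) / β
Z = ln(0.61/0.23) / 0.53 = ln(2.652) / 0.53 = 0.9754 / 0.53 = 1.840 km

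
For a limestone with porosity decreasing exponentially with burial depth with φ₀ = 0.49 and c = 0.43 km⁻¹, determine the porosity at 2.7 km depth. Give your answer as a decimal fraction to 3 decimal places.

φ = φ₀·exp(−c·z) = 0.49 × exp(−0.43 × 2.7) = 0.49 × exp(−1.161)
  = 0.49 × 0.3132 = 0.1535

0.153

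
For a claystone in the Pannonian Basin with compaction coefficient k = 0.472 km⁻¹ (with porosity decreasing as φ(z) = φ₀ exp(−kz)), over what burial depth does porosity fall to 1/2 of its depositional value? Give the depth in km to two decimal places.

1.47 km

φ/φ₀ = 1/2 ⇒ exp(−k·z) = 1/2 ⇒ z = ln(2) / k
z = 0.6931 / 0.472 = 1.469 km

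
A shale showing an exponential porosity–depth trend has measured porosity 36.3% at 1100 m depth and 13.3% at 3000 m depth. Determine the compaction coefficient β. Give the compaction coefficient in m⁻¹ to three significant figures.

Working in km (1 km = 1000 m; β in km⁻¹ = β in m⁻¹ × 1000):
Athy: phi(Z) = phi₀ e^(−βZ) ⇒ phi₁/phi₂ = e^{β(Z₂−Z₁)} ⇒ β = ln(phi₁/phi₂)/(Z₂−Z₁)
β = ln(0.363/0.133) / (3 − 1.1) = ln(2.729) / 1.9 = 1.0041 / 1.9 = 0.5284 km⁻¹

0.000528 m⁻¹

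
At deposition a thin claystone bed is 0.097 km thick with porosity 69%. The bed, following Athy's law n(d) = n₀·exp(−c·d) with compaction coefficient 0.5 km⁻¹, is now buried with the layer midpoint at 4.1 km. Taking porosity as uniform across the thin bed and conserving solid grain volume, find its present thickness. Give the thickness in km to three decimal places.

Porosity at 4.1 km: n = 0.69·exp(−0.5×4.1) = 0.0888
Solid-volume conservation: h(1−n) = h₀(1−n₀) ⇒ h = h₀·(1−n₀)/(1−n)
h = 0.097 × (1 − 0.69)/(1 − 0.0888) = 0.097 × 0.3402 = 0.0330 km

0.033 km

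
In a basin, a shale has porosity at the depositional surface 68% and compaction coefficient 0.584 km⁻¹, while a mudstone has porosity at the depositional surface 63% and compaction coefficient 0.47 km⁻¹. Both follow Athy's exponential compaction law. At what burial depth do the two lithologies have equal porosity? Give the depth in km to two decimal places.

Set phi₀ₐ e^(−βₐZ) = phi₀ᵦ e^(−βᵦZ) ⇒ ln(phi₀ₐ/phi₀ᵦ) = (βₐ − βᵦ)·Z
Z = ln(0.68/0.63) / (0.584 − 0.47) = 0.0764 / 0.114 = 0.670 km

0.67 km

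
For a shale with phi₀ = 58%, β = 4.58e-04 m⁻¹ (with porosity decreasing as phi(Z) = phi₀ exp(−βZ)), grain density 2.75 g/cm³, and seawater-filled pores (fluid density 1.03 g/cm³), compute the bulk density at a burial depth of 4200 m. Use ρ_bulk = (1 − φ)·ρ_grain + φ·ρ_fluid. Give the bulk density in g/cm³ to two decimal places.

Working in km (1 km = 1000 m; β in km⁻¹ = β in m⁻¹ × 1000):
Porosity at depth: phi = 0.58·exp(−0.458×4.2) = 0.58×0.1461 = 0.0847
Bulk density: ρ_b = (1−phi)ρ_g + phi·ρ_f = 0.9153×2.75 + 0.0847×1.03
       = 2.517 + 0.087 = 2.604 g/cm³

2.60 g/cm³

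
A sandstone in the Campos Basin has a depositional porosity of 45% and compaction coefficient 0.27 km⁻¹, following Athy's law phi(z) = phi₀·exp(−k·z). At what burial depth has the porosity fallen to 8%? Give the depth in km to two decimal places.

Invert Athy's law: z = ln(phi₀/phi) / k
z = ln(0.45/0.08) / 0.27 = ln(5.625) / 0.27 = 1.7272 / 0.27 = 6.397 km

6.40 km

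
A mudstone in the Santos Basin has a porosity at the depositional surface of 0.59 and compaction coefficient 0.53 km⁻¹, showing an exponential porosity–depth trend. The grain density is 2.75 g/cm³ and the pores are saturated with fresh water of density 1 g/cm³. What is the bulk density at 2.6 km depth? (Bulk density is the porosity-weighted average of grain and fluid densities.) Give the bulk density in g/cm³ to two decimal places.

Porosity at depth: φ = 0.59·exp(−0.53×2.6) = 0.59×0.2521 = 0.1487
Bulk density: ρ_b = (1−φ)ρ_g + φ·ρ_f = 0.8513×2.75 + 0.1487×1
       = 2.341 + 0.149 = 2.490 g/cm³

2.49 g/cm³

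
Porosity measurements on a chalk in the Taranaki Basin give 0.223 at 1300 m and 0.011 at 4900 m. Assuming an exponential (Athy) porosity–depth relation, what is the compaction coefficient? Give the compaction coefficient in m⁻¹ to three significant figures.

0.000836 m⁻¹

Working in km (1 km = 1000 m; c in km⁻¹ = c in m⁻¹ × 1000):
Athy: φ(z) = φ₀ e^(−cz) ⇒ φ₁/φ₂ = e^{c(z₂−z₁)} ⇒ c = ln(φ₁/φ₂)/(z₂−z₁)
c = ln(0.223/0.011) / (4.9 − 1.3) = ln(20.27) / 3.6 = 3.0093 / 3.6 = 0.8359 km⁻¹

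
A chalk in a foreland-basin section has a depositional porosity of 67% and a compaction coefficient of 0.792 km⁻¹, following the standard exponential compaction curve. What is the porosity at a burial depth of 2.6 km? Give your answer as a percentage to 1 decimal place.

n = n₀·exp(−β·Z) = 0.67 × exp(−0.792 × 2.6) = 0.67 × exp(−2.059)
  = 0.67 × 0.1276 = 0.0855

8.5%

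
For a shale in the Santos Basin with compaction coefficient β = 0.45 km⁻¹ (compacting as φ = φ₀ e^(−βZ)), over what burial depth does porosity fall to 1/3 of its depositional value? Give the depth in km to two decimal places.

φ/φ₀ = 1/3 ⇒ exp(−β·Z) = 1/3 ⇒ Z = ln(3) / β
Z = 1.0986 / 0.45 = 2.441 km

2.44 km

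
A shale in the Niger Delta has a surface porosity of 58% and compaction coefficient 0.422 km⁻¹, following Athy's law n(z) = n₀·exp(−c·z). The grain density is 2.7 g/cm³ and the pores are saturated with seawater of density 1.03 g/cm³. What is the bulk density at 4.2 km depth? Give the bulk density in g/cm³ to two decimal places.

Porosity at depth: n = 0.58·exp(−0.422×4.2) = 0.58×0.1699 = 0.0986
Bulk density: ρ_b = (1−n)ρ_g + n·ρ_f = 0.9014×2.7 + 0.0986×1.03
       = 2.434 + 0.102 = 2.535 g/cm³

2.54 g/cm³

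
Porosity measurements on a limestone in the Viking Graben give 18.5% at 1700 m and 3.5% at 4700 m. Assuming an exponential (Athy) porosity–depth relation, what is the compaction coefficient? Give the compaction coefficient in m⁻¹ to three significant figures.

Working in km (1 km = 1000 m; β in km⁻¹ = β in m⁻¹ × 1000):
Athy: n(Z) = n₀ e^(−βZ) ⇒ n₁/n₂ = e^{β(Z₂−Z₁)} ⇒ β = ln(n₁/n₂)/(Z₂−Z₁)
β = ln(0.185/0.035) / (4.7 − 1.7) = ln(5.286) / 3 = 1.6650 / 3 = 0.555 km⁻¹

0.000555 m⁻¹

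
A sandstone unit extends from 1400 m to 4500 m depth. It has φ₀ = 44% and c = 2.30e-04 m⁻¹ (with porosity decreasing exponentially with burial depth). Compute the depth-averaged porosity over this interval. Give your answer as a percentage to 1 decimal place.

Working in km (1 km = 1000 m; c in km⁻¹ = c in m⁻¹ × 1000):
⟨φ⟩ = (1/(z₂−z₁)) ∫ φ₀ e^(−cz) dz = φ₀·(e^(−c·z₁) − e^(−c·z₂)) / (c·(z₂−z₁))
e^(−0.23×1.4) = 0.7247; e^(−0.23×4.5) = 0.3552
⟨φ⟩ = 0.44 × (0.7247 − 0.3552) / (0.23 × 3.1) = 0.44 × 0.5182 = 0.2280

22.8%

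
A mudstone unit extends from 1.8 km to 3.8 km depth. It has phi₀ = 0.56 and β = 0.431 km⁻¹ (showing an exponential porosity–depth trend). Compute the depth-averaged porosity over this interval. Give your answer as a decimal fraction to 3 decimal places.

0.173

⟨phi⟩ = (1/(z₂−z₁)) ∫ phi₀ e^(−βz) dz = phi₀·(e^(−β·z₁) − e^(−β·z₂)) / (β·(z₂−z₁))
e^(−0.431×1.8) = 0.4603; e^(−0.431×3.8) = 0.1944
⟨phi⟩ = 0.56 × (0.4603 − 0.1944) / (0.431 × 2) = 0.56 × 0.3085 = 0.1728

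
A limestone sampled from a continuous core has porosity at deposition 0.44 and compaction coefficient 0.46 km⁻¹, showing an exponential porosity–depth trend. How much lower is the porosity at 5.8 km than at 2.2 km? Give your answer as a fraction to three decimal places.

0.129

n(2.2) = 0.44·e^(−0.46×2.2) = 0.1599
n(5.8) = 0.44·e^(−0.46×5.8) = 0.0305
Δn = 0.1599 − 0.0305 = 0.1294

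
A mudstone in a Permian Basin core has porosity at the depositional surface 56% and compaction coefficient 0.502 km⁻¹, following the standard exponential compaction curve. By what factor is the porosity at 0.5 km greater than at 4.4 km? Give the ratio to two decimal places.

7.08

n(Z₁)/n(Z₂) = e^(−β·Z₁)/e^(−β·Z₂) = e^{β(Z₂−Z₁)}
= exp(0.502 × 3.9) = exp(1.958) = 7.0837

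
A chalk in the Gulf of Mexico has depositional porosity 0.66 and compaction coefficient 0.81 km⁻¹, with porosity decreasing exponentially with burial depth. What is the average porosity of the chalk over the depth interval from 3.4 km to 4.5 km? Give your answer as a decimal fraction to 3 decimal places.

⟨φ⟩ = (1/(z₂−z₁)) ∫ φ₀ e^(−cz) dz = φ₀·(e^(−c·z₁) − e^(−c·z₂)) / (c·(z₂−z₁))
e^(−0.81×3.4) = 0.0637; e^(−0.81×4.5) = 0.0261
⟨φ⟩ = 0.66 × (0.0637 − 0.0261) / (0.81 × 1.1) = 0.66 × 0.0421 = 0.0278

0.028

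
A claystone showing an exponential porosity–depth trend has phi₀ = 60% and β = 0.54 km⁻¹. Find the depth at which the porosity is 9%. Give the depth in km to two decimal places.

3.51 km

Invert Athy's law: Z = ln(phi₀/phi) / β
Z = ln(0.6/0.09) / 0.54 = ln(6.667) / 0.54 = 1.8971 / 0.54 = 3.513 km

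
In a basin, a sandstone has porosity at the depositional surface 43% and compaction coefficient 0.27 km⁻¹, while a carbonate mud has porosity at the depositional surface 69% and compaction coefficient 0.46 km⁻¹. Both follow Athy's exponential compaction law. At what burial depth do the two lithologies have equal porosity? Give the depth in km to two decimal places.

2.49 km

Set phi₀ₐ e^(−kₐd) = phi₀ᵦ e^(−kᵦd) ⇒ ln(phi₀ₐ/phi₀ᵦ) = (kₐ − kᵦ)·d
d = ln(0.43/0.69) / (0.27 − 0.46) = -0.4729 / -0.19 = 2.489 km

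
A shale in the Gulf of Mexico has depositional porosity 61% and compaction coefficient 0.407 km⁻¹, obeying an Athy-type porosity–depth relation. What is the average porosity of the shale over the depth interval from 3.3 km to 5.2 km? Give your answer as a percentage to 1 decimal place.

⟨phi⟩ = (1/(Z₂−Z₁)) ∫ phi₀ e^(−βZ) dZ = phi₀·(e^(−β·Z₁) − e^(−β·Z₂)) / (β·(Z₂−Z₁))
e^(−0.407×3.3) = 0.2610; e^(−0.407×5.2) = 0.1205
⟨phi⟩ = 0.61 × (0.2610 − 0.1205) / (0.407 × 1.9) = 0.61 × 0.1818 = 0.1109

11.1%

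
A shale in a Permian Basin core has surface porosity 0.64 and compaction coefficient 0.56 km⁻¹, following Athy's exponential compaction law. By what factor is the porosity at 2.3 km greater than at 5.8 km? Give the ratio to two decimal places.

n(d₁)/n(d₂) = e^(−c·d₁)/e^(−c·d₂) = e^{c(d₂−d₁)}
= exp(0.56 × 3.5) = exp(1.96) = 7.0993

7.10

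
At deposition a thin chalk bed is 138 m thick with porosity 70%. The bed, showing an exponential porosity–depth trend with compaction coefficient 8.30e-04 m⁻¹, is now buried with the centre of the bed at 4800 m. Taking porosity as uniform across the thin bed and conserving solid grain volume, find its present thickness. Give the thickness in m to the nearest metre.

Working in km (1 km = 1000 m; β in km⁻¹ = β in m⁻¹ × 1000):
Porosity at 4.8 km: n = 0.7·exp(−0.83×4.8) = 0.0130
Solid-volume conservation: h(1−n) = h₀(1−n₀) ⇒ h = h₀·(1−n₀)/(1−n)
h = 0.138 × (1 − 0.7)/(1 − 0.0130) = 0.138 × 0.3040 = 0.0419 km

42 m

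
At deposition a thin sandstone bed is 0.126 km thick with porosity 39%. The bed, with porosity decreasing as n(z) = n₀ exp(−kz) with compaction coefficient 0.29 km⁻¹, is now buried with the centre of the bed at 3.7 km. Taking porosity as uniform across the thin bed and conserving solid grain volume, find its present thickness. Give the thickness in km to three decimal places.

0.089 km

Porosity at 3.7 km: n = 0.39·exp(−0.29×3.7) = 0.1334
Solid-volume conservation: h(1−n) = h₀(1−n₀) ⇒ h = h₀·(1−n₀)/(1−n)
h = 0.126 × (1 − 0.39)/(1 − 0.1334) = 0.126 × 0.7039 = 0.0887 km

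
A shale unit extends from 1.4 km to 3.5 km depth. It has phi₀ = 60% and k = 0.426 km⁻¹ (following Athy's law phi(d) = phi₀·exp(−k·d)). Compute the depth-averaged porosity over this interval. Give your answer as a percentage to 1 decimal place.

21.8%

⟨phi⟩ = (1/(d₂−d₁)) ∫ phi₀ e^(−kd) dd = phi₀·(e^(−k·d₁) − e^(−k·d₂)) / (k·(d₂−d₁))
e^(−0.426×1.4) = 0.5508; e^(−0.426×3.5) = 0.2251
⟨phi⟩ = 0.6 × (0.5508 − 0.2251) / (0.426 × 2.1) = 0.6 × 0.3640 = 0.2184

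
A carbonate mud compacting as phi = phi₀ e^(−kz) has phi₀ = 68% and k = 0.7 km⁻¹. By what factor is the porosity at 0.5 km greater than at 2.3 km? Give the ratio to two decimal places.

phi(z₁)/phi(z₂) = e^(−k·z₁)/e^(−k·z₂) = e^{k(z₂−z₁)}
= exp(0.7 × 1.8) = exp(1.26) = 3.5254

3.53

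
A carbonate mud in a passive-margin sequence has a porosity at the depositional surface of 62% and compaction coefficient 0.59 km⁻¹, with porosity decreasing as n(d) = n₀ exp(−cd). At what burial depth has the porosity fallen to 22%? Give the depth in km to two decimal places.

1.76 km

Invert Athy's law: d = ln(n₀/n) / c
d = ln(0.62/0.22) / 0.59 = ln(2.818) / 0.59 = 1.0361 / 0.59 = 1.756 km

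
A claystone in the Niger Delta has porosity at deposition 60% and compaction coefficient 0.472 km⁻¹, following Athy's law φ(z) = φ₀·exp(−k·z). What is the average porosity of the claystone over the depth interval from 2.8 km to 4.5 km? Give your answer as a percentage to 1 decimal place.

11.0%

⟨φ⟩ = (1/(z₂−z₁)) ∫ φ₀ e^(−kz) dz = φ₀·(e^(−k·z₁) − e^(−k·z₂)) / (k·(z₂−z₁))
e^(−0.472×2.8) = 0.2667; e^(−0.472×4.5) = 0.1196
⟨φ⟩ = 0.6 × (0.2667 − 0.1196) / (0.472 × 1.7) = 0.6 × 0.1834 = 0.1100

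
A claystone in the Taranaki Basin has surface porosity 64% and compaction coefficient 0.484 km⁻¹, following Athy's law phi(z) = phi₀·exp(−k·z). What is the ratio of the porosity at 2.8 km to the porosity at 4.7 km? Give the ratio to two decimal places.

2.51

phi(z₁)/phi(z₂) = e^(−k·z₁)/e^(−k·z₂) = e^{k(z₂−z₁)}
= exp(0.484 × 1.9) = exp(0.9196) = 2.5083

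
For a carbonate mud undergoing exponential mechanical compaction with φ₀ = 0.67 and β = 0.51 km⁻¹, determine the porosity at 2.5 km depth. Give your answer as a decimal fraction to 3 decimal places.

φ = φ₀·exp(−β·d) = 0.67 × exp(−0.51 × 2.5) = 0.67 × exp(−1.275)
  = 0.67 × 0.2794 = 0.1872

0.187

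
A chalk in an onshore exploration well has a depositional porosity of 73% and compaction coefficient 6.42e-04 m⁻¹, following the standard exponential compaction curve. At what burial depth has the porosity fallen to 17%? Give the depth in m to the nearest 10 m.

2270 m

Working in km (1 km = 1000 m; k in km⁻¹ = k in m⁻¹ × 1000):
Invert Athy's law: z = ln(phi₀/phi) / k
z = ln(0.73/0.17) / 0.642 = ln(4.294) / 0.642 = 1.4572 / 0.642 = 2.270 km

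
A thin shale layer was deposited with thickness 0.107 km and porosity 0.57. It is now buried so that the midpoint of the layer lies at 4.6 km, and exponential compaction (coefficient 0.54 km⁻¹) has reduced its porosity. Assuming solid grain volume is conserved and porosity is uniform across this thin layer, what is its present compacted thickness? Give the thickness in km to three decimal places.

0.048 km

Porosity at 4.6 km: n = 0.57·exp(−0.54×4.6) = 0.0475
Solid-volume conservation: h(1−n) = h₀(1−n₀) ⇒ h = h₀·(1−n₀)/(1−n)
h = 0.107 × (1 − 0.57)/(1 − 0.0475) = 0.107 × 0.4515 = 0.0483 km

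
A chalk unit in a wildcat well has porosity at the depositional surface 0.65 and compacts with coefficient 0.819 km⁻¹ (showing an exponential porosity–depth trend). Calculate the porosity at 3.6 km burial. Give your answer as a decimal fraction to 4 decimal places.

0.0341

phi = phi₀·exp(−β·z) = 0.65 × exp(−0.819 × 3.6) = 0.65 × exp(−2.948)
  = 0.65 × 0.0524 = 0.0341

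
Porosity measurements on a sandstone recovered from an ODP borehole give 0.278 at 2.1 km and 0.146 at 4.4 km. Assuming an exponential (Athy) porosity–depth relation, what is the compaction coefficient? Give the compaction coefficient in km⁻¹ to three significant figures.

Athy: φ(d) = φ₀ e^(−cd) ⇒ φ₁/φ₂ = e^{c(d₂−d₁)} ⇒ c = ln(φ₁/φ₂)/(d₂−d₁)
c = ln(0.278/0.146) / (4.4 − 2.1) = ln(1.904) / 2.3 = 0.6440 / 2.3 = 0.28 km⁻¹

0.280 km⁻¹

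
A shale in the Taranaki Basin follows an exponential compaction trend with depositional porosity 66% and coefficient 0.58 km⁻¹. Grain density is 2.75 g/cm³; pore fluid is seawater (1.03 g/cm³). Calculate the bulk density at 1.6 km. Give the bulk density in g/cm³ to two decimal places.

2.30 g/cm³

Porosity at depth: φ = 0.66·exp(−0.58×1.6) = 0.66×0.3953 = 0.2609
Bulk density: ρ_b = (1−φ)ρ_g + φ·ρ_f = 0.7391×2.75 + 0.2609×1.03
       = 2.032 + 0.269 = 2.301 g/cm³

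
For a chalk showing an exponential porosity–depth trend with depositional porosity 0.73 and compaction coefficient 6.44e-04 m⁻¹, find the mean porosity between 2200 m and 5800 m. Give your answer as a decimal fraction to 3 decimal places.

Working in km (1 km = 1000 m; c in km⁻¹ = c in m⁻¹ × 1000):
⟨phi⟩ = (1/(z₂−z₁)) ∫ phi₀ e^(−cz) dz = phi₀·(e^(−c·z₁) − e^(−c·z₂)) / (c·(z₂−z₁))
e^(−0.644×2.2) = 0.2425; e^(−0.644×5.8) = 0.0239
⟨phi⟩ = 0.73 × (0.2425 − 0.0239) / (0.644 × 3.6) = 0.73 × 0.0943 = 0.0688

0.069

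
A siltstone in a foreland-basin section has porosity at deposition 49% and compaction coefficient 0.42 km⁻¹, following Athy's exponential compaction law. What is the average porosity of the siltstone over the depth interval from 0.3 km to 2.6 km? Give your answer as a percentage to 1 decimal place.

27.7%

⟨n⟩ = (1/(Z₂−Z₁)) ∫ n₀ e^(−cZ) dZ = n₀·(e^(−c·Z₁) − e^(−c·Z₂)) / (c·(Z₂−Z₁))
e^(−0.42×0.3) = 0.8816; e^(−0.42×2.6) = 0.3355
⟨n⟩ = 0.49 × (0.8816 − 0.3355) / (0.42 × 2.3) = 0.49 × 0.5653 = 0.2770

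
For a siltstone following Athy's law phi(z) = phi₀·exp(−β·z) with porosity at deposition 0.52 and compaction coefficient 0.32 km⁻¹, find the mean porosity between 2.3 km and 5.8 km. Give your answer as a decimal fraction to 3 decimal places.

0.150

⟨phi⟩ = (1/(z₂−z₁)) ∫ phi₀ e^(−βz) dz = phi₀·(e^(−β·z₁) − e^(−β·z₂)) / (β·(z₂−z₁))
e^(−0.32×2.3) = 0.4790; e^(−0.32×5.8) = 0.1563
⟨phi⟩ = 0.52 × (0.4790 − 0.1563) / (0.32 × 3.5) = 0.52 × 0.2882 = 0.1498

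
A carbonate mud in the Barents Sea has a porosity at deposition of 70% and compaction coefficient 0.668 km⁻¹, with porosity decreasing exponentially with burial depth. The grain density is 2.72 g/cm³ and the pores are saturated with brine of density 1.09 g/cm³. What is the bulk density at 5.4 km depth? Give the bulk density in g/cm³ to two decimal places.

2.69 g/cm³

Porosity at depth: phi = 0.7·exp(−0.668×5.4) = 0.7×0.0271 = 0.0190
Bulk density: ρ_b = (1−phi)ρ_g + phi·ρ_f = 0.9810×2.72 + 0.0190×1.09
       = 2.668 + 0.021 = 2.689 g/cm³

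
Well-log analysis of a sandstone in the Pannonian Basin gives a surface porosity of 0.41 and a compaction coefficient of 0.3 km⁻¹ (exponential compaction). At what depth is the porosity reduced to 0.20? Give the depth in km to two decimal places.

Invert Athy's law: Z = ln(phi₀/phi) / k
Z = ln(0.41/0.2) / 0.3 = ln(2.05) / 0.3 = 0.7178 / 0.3 = 2.393 km

2.39 km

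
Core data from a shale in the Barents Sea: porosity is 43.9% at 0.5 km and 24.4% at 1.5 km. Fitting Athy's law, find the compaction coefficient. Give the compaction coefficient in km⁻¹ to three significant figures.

Athy: φ(d) = φ₀ e^(−cd) ⇒ φ₁/φ₂ = e^{c(d₂−d₁)} ⇒ c = ln(φ₁/φ₂)/(d₂−d₁)
c = ln(0.439/0.244) / (1.5 − 0.5) = ln(1.799) / 1 = 0.5873 / 1 = 0.5873 km⁻¹

0.587 km⁻¹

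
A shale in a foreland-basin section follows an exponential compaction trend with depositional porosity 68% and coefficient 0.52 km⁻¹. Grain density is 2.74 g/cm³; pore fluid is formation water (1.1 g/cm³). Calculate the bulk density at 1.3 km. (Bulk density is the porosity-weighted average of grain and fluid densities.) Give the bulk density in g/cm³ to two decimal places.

2.17 g/cm³

Porosity at depth: n = 0.68·exp(−0.52×1.3) = 0.68×0.5086 = 0.3459
Bulk density: ρ_b = (1−n)ρ_g + n·ρ_f = 0.6541×2.74 + 0.3459×1.1
       = 1.792 + 0.380 = 2.173 g/cm³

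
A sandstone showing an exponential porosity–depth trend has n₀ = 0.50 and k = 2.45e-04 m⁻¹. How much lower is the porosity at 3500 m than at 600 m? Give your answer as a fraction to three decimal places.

Working in km (1 km = 1000 m; k in km⁻¹ = k in m⁻¹ × 1000):
n(0.6) = 0.5·e^(−0.245×0.6) = 0.4316
n(3.5) = 0.5·e^(−0.245×3.5) = 0.2121
Δn = 0.4316 − 0.2121 = 0.2195

0.220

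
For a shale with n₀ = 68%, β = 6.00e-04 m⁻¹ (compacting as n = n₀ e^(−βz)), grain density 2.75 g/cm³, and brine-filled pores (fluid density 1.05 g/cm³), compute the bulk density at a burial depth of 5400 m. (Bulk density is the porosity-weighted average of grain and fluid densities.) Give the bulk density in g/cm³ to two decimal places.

2.70 g/cm³

Working in km (1 km = 1000 m; β in km⁻¹ = β in m⁻¹ × 1000):
Porosity at depth: n = 0.68·exp(−0.6×5.4) = 0.68×0.0392 = 0.0266
Bulk density: ρ_b = (1−n)ρ_g + n·ρ_f = 0.9734×2.75 + 0.0266×1.05
       = 2.677 + 0.028 = 2.705 g/cm³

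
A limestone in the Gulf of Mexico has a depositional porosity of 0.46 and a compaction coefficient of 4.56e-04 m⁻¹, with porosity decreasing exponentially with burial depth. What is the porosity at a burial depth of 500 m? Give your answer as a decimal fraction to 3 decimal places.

Working in km (1 km = 1000 m; k in km⁻¹ = k in m⁻¹ × 1000):
φ = φ₀·exp(−k·z) = 0.46 × exp(−0.456 × 0.5) = 0.46 × exp(−0.228)
  = 0.46 × 0.7961 = 0.3662

0.366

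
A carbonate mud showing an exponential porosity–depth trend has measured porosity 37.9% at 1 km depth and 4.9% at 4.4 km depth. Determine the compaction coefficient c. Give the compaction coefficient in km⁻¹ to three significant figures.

0.602 km⁻¹

Athy: φ(d) = φ₀ e^(−cd) ⇒ φ₁/φ₂ = e^{c(d₂−d₁)} ⇒ c = ln(φ₁/φ₂)/(d₂−d₁)
c = ln(0.379/0.049) / (4.4 − 1) = ln(7.735) / 3.4 = 2.0457 / 3.4 = 0.6017 km⁻¹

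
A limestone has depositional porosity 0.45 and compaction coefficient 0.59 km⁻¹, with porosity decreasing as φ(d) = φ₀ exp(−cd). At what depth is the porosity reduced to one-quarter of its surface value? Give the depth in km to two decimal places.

2.35 km

φ/φ₀ = 1/4 ⇒ exp(−c·d) = 1/4 ⇒ d = ln(4) / c
d = 1.3863 / 0.59 = 2.350 km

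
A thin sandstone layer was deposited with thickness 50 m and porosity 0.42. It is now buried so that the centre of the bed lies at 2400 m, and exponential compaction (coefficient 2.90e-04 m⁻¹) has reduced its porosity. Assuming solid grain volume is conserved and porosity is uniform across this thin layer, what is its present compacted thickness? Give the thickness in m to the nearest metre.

Working in km (1 km = 1000 m; β in km⁻¹ = β in m⁻¹ × 1000):
Porosity at 2.4 km: n = 0.42·exp(−0.29×2.4) = 0.2094
Solid-volume conservation: h(1−n) = h₀(1−n₀) ⇒ h = h₀·(1−n₀)/(1−n)
h = 0.05 × (1 − 0.42)/(1 − 0.2094) = 0.05 × 0.7336 = 0.0367 km

37 m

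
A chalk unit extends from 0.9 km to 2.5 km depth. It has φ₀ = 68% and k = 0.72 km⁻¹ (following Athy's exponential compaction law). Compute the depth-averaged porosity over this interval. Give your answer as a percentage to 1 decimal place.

21.1%

⟨φ⟩ = (1/(z₂−z₁)) ∫ φ₀ e^(−kz) dz = φ₀·(e^(−k·z₁) − e^(−k·z₂)) / (k·(z₂−z₁))
e^(−0.72×0.9) = 0.5231; e^(−0.72×2.5) = 0.1653
⟨φ⟩ = 0.68 × (0.5231 − 0.1653) / (0.72 × 1.6) = 0.68 × 0.3106 = 0.2112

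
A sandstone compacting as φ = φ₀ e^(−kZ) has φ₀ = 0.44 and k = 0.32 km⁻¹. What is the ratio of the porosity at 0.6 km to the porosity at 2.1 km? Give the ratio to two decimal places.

φ(Z₁)/φ(Z₂) = e^(−k·Z₁)/e^(−k·Z₂) = e^{k(Z₂−Z₁)}
= exp(0.32 × 1.5) = exp(0.48) = 1.6161

1.62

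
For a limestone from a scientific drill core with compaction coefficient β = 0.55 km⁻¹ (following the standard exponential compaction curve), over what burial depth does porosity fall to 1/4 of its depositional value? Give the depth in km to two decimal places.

2.52 km

phi/phi₀ = 1/4 ⇒ exp(−β·d) = 1/4 ⇒ d = ln(4) / β
d = 1.3863 / 0.55 = 2.521 km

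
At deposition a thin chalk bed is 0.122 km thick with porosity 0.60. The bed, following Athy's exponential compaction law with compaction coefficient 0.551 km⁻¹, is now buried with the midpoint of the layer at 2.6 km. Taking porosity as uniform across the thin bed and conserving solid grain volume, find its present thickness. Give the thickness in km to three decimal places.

Porosity at 2.6 km: n = 0.6·exp(−0.551×2.6) = 0.1432
Solid-volume conservation: h(1−n) = h₀(1−n₀) ⇒ h = h₀·(1−n₀)/(1−n)
h = 0.122 × (1 − 0.6)/(1 − 0.1432) = 0.122 × 0.4669 = 0.0570 km

0.057 km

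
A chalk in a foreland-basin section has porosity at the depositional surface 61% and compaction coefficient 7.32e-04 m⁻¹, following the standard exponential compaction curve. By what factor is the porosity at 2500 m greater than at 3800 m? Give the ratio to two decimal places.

2.59

Working in km (1 km = 1000 m; β in km⁻¹ = β in m⁻¹ × 1000):
n(z₁)/n(z₂) = e^(−β·z₁)/e^(−β·z₂) = e^{β(z₂−z₁)}
= exp(0.732 × 1.3) = exp(0.9516) = 2.5899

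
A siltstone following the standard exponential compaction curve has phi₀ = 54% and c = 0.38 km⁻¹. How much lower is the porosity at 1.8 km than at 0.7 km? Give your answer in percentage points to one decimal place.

14.1 percentage points

phi(0.7) = 0.54·e^(−0.38×0.7) = 0.4139
phi(1.8) = 0.54·e^(−0.38×1.8) = 0.2725
Δphi = 0.4139 − 0.2725 = 0.1414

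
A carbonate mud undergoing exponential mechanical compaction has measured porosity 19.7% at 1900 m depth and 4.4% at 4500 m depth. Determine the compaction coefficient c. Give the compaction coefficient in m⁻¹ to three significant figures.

0.000577 m⁻¹

Working in km (1 km = 1000 m; c in km⁻¹ = c in m⁻¹ × 1000):
Athy: φ(Z) = φ₀ e^(−cZ) ⇒ φ₁/φ₂ = e^{c(Z₂−Z₁)} ⇒ c = ln(φ₁/φ₂)/(Z₂−Z₁)
c = ln(0.197/0.044) / (4.5 − 1.9) = ln(4.477) / 2.6 = 1.4990 / 2.6 = 0.5765 km⁻¹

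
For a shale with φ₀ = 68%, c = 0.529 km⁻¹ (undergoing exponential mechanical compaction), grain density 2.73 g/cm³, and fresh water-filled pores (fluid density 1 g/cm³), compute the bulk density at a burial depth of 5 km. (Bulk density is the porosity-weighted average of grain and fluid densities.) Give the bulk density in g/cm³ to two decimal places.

2.65 g/cm³

Porosity at depth: φ = 0.68·exp(−0.529×5) = 0.68×0.0710 = 0.0483
Bulk density: ρ_b = (1−φ)ρ_g + φ·ρ_f = 0.9517×2.73 + 0.0483×1
       = 2.598 + 0.048 = 2.646 g/cm³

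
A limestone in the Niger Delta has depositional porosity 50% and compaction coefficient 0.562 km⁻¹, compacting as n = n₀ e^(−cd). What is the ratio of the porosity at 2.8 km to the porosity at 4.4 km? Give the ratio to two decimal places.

n(d₁)/n(d₂) = e^(−c·d₁)/e^(−c·d₂) = e^{c(d₂−d₁)}
= exp(0.562 × 1.6) = exp(0.8992) = 2.4576

2.46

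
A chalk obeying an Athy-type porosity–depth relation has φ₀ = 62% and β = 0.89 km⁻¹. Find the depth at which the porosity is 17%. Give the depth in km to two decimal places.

1.45 km

Invert Athy's law: d = ln(φ₀/φ) / β
d = ln(0.62/0.17) / 0.89 = ln(3.647) / 0.89 = 1.2939 / 0.89 = 1.454 km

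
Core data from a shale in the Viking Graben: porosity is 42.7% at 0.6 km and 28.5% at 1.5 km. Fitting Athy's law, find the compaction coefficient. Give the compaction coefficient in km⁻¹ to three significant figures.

Athy: φ(Z) = φ₀ e^(−βZ) ⇒ φ₁/φ₂ = e^{β(Z₂−Z₁)} ⇒ β = ln(φ₁/φ₂)/(Z₂−Z₁)
β = ln(0.427/0.285) / (1.5 − 0.6) = ln(1.498) / 0.9 = 0.4043 / 0.9 = 0.4492 km⁻¹

0.449 km⁻¹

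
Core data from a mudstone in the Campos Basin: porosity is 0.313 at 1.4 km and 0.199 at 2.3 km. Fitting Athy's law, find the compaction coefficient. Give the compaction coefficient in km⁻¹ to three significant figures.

0.503 km⁻¹

Athy: phi(Z) = phi₀ e^(−kZ) ⇒ phi₁/phi₂ = e^{k(Z₂−Z₁)} ⇒ k = ln(phi₁/phi₂)/(Z₂−Z₁)
k = ln(0.313/0.199) / (2.3 − 1.4) = ln(1.573) / 0.9 = 0.4529 / 0.9 = 0.5032 km⁻¹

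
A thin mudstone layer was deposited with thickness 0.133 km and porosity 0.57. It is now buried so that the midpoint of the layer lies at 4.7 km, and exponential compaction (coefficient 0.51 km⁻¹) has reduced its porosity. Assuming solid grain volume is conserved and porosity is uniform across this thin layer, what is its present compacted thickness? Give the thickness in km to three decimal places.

0.060 km

Porosity at 4.7 km: φ = 0.57·exp(−0.51×4.7) = 0.0519
Solid-volume conservation: h(1−φ) = h₀(1−φ₀) ⇒ h = h₀·(1−φ₀)/(1−φ)
h = 0.133 × (1 − 0.57)/(1 − 0.0519) = 0.133 × 0.4535 = 0.0603 km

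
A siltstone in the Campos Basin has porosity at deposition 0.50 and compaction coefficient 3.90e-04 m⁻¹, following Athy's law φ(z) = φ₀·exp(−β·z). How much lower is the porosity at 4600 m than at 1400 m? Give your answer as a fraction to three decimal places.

0.206

Working in km (1 km = 1000 m; β in km⁻¹ = β in m⁻¹ × 1000):
φ(1.4) = 0.5·e^(−0.39×1.4) = 0.2896
φ(4.6) = 0.5·e^(−0.39×4.6) = 0.0831
Δφ = 0.2896 − 0.0831 = 0.2065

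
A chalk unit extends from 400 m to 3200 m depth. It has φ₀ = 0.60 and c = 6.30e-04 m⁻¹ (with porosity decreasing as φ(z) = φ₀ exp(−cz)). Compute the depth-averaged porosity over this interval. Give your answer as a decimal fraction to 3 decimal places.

0.219

Working in km (1 km = 1000 m; c in km⁻¹ = c in m⁻¹ × 1000):
⟨φ⟩ = (1/(z₂−z₁)) ∫ φ₀ e^(−cz) dz = φ₀·(e^(−c·z₁) − e^(−c·z₂)) / (c·(z₂−z₁))
e^(−0.63×0.4) = 0.7772; e^(−0.63×3.2) = 0.1332
⟨φ⟩ = 0.6 × (0.7772 − 0.1332) / (0.63 × 2.8) = 0.6 × 0.3651 = 0.2191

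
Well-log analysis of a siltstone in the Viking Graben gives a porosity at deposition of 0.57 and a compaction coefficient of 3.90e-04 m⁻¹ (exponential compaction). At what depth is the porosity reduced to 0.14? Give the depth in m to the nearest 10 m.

Working in km (1 km = 1000 m; β in km⁻¹ = β in m⁻¹ × 1000):
Invert Athy's law: d = ln(phi₀/phi) / β
d = ln(0.57/0.14) / 0.39 = ln(4.071) / 0.39 = 1.4040 / 0.39 = 3.600 km

3600 m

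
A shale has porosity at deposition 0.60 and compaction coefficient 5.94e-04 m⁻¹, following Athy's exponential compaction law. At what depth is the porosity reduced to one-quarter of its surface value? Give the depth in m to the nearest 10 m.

Working in km (1 km = 1000 m; β in km⁻¹ = β in m⁻¹ × 1000):
n/n₀ = 1/4 ⇒ exp(−β·d) = 1/4 ⇒ d = ln(4) / β
d = 1.3863 / 0.594 = 2.334 km

2330 m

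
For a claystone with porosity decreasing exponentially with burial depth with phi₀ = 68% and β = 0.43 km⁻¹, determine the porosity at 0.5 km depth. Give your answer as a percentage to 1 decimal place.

54.8%

phi = phi₀·exp(−β·d) = 0.68 × exp(−0.43 × 0.5) = 0.68 × exp(−0.215)
  = 0.68 × 0.8065 = 0.5484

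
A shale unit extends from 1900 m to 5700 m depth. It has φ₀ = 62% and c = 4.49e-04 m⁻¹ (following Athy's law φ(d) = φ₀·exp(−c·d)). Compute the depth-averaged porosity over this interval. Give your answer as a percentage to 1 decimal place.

Working in km (1 km = 1000 m; c in km⁻¹ = c in m⁻¹ × 1000):
⟨φ⟩ = (1/(d₂−d₁)) ∫ φ₀ e^(−cd) dd = φ₀·(e^(−c·d₁) − e^(−c·d₂)) / (c·(d₂−d₁))
e^(−0.449×1.9) = 0.4261; e^(−0.449×5.7) = 0.0774
⟨φ⟩ = 0.62 × (0.4261 − 0.0774) / (0.449 × 3.8) = 0.62 × 0.2044 = 0.1267

12.7%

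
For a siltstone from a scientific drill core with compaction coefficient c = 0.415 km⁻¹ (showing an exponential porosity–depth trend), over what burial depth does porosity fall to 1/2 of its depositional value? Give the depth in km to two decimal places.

φ/φ₀ = 1/2 ⇒ exp(−c·Z) = 1/2 ⇒ Z = ln(2) / c
Z = 0.6931 / 0.415 = 1.670 km

1.67 km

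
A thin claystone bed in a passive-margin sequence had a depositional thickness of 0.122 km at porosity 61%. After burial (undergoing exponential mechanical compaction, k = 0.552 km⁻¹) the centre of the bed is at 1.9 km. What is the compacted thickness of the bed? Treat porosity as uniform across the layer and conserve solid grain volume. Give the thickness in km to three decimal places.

0.061 km

Porosity at 1.9 km: phi = 0.61·exp(−0.552×1.9) = 0.2137
Solid-volume conservation: h(1−phi) = h₀(1−phi₀) ⇒ h = h₀·(1−phi₀)/(1−phi)
h = 0.122 × (1 − 0.61)/(1 − 0.2137) = 0.122 × 0.4960 = 0.0605 km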